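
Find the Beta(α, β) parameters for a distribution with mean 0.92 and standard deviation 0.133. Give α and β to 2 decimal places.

First σ² = 0.017689. Setting α = μn, β = (1−μ)n with n = α+β,
μ(1−μ)/(n+1) = 0.017689 ⇒ n+1 = 0.0736/0.017689 = 4.1608 ⇒ n = 3.1608.
Hence α = 0.92×3.1608 = 2.91, β = 0.08×3.1608 = 0.25.

α = 2.91, β = 0.25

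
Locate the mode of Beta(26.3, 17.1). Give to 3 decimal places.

0.611

The density x^(α−1)(1−x)^(β−1) is maximised at (α−1)/(α+β−2) = 25.3/41.4 = 0.611.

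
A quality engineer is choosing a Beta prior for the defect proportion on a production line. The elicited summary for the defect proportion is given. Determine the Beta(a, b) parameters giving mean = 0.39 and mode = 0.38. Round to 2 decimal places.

Let s = a+b. Mean gives a = μs = 0.39s; mode gives (a−1)/(s−2) = 0.38.
Substituting: 0.39s − 1 = 0.38(s−2) = 0.38s − 0.76, so 0.01s = 0.24 and s = 24.0000.
Then a = 0.39×24.0000 = 9.36 and b = s−a = 14.64.

a = 9.36, b = 14.64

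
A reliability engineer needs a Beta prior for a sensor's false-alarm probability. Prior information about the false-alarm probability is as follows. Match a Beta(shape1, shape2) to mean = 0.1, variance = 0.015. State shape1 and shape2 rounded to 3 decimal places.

Let s = shape1+shape2. The Beta variance is μ(1−μ)/(s+1).
So s+1 = μ(1−μ)/σ² = (0.1×0.9)/0.015 = 0.09/0.015 = 6.0000, giving s = 5.0000.
Then shape1 = μs = 0.1×5.0000 = 0.500 and shape2 = (1−μ)s = 0.9×5.0000 = 4.500.

shape1 = 0.500, shape2 = 4.500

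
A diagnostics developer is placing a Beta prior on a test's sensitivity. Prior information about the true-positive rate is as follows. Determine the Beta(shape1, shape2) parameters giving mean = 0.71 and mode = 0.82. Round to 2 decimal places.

shape1 = 4.13, shape2 = 1.69

Let s = shape1+shape2. Mean gives shape1 = μs = 0.71s; mode gives (shape1−1)/(s−2) = 0.82.
Substituting: 0.71s − 1 = 0.82(s−2) = 0.82s − 1.64, so -0.11s = -0.64 and s = 5.8182.
Then shape1 = 0.71×5.8182 = 4.13 and shape2 = s−shape1 = 1.69.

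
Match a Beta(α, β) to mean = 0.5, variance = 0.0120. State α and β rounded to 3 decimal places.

α = 9.917, β = 9.917

Write ν = α+β; then α = μν and Var = μ(1−μ)/(ν+1).
ν = μ(1−μ)/Var − 1 = 0.25/0.0120 − 1 = 19.8333.
α = 0.5·19.8333 = 9.917, β = 0.5·19.8333 = 9.917.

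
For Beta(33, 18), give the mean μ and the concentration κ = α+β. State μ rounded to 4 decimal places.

μ = 0.6471, κ = 51

κ = α+β = 33+18 = 51; μ = α/κ = 33/51 = 0.6471.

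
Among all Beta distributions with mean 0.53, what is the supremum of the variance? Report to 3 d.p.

0.249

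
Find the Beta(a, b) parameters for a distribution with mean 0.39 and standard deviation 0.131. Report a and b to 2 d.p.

a = 5.02, b = 7.85

First σ² = 0.017161. Setting a = μn, b = (1−μ)n with n = a+b,
μ(1−μ)/(n+1) = 0.017161 ⇒ n+1 = 0.2379/0.017161 = 13.8628 ⇒ n = 12.8628.
Hence a = 0.39×12.8628 = 5.02, b = 0.61×12.8628 = 7.85.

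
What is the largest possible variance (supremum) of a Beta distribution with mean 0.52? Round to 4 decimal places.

0.2496

Var = μ(1−μ)/(α+β+1), which approaches μ(1−μ) as α+β → 0.
So the supremum is μ(1−μ) = 0.52×0.48 = 0.2496.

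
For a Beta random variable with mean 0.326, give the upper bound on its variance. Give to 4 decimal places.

For fixed mean μ the Beta variance is μ(1−μ)/(α+β+1), increasing as α+β decreases.
Its least upper bound (not attained) is μ(1−μ) = 0.326·0.674 = 0.2197.

0.2197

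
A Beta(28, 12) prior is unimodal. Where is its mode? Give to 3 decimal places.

0.711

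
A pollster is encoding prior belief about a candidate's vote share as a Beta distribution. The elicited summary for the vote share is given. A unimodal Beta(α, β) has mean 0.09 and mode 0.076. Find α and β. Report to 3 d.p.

α = 5.451, β = 55.120

With s = α+β: μ = α/s and mode = (α−1)/(s−2). Eliminating α = μs,
μs − 1 = m(s−2) ⇒ s(μ−m) = 1−2m ⇒ s = 0.848/0.014 = 60.5714.
So α = μs = 5.451, β = (1−μ)s = 55.120.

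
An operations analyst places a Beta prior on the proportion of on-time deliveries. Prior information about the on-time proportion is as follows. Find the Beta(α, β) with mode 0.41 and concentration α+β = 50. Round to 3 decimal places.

α = 20.680, β = 29.320

Mode = (α−1)/(κ−2) with κ = α+β, so α−1 = 0.41·48 = 19.680.
α = 20.680; β = κ − α = 29.320.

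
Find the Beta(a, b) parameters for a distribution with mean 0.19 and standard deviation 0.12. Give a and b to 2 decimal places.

a = 1.84, b = 7.85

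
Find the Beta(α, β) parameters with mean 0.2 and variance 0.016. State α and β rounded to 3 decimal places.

α = 1.800, β = 7.200

Let s = α+β. The Beta variance is μ(1−μ)/(s+1).
So s+1 = μ(1−μ)/σ² = (0.2×0.8)/0.016 = 0.16/0.016 = 10.0000, giving s = 9.0000.
Then α = μs = 0.2×9.0000 = 1.800 and β = (1−μ)s = 0.8×9.0000 = 7.200.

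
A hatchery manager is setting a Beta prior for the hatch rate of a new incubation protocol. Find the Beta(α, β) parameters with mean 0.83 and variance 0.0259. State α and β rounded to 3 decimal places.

α = 3.692, β = 0.756

Write ν = α+β; then α = μν and Var = μ(1−μ)/(ν+1).
ν = μ(1−μ)/Var − 1 = 0.1411/0.0259 − 1 = 4.4479.
α = 0.83·4.4479 = 3.692, β = 0.17·4.4479 = 0.756.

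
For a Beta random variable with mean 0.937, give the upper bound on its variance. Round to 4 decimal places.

0.0590

Var = μ(1−μ)/(α+β+1), which approaches μ(1−μ) as α+β → 0.
So the supremum is μ(1−μ) = 0.937×0.063 = 0.0590.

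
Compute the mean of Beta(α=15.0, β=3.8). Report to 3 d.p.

0.798

E[X] = α/(α+β) = 15.0/18.8 = 0.798.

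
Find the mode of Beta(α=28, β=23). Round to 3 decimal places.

0.551

With α,β > 1, mode = (α−1)/(α+β−2) = 27/49 = 0.551.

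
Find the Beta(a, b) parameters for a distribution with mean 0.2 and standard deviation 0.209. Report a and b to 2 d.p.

σ² = 0.209² = 0.043681.
With s = a+b, Var = μ(1−μ)/(s+1), so s+1 = (0.2×0.8)/0.043681 = 3.6629 and s = 2.6629.
a = μs = 0.53, b = (1−μ)s = 2.13.

a = 0.53, b = 2.13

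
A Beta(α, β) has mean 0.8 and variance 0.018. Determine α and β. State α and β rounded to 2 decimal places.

α = 6.31, β = 1.58

Write ν = α+β; then α = μν and Var = μ(1−μ)/(ν+1).
ν = μ(1−μ)/Var − 1 = 0.16/0.018 − 1 = 7.8889.
α = 0.8·7.8889 = 6.31, β = 0.2·7.8889 = 1.58.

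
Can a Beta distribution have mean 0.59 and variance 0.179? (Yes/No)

The Beta variance bound is σ² < μ(1−μ).
Here μ(1−μ) = 0.59×0.41 = 0.2419, and 0.179 < 0.2419.

Yes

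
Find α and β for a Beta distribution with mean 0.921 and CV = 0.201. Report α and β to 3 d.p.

α = 1.034, β = 0.089

Var = (CV·μ)² = (0.201×0.921)² = 0.034270.
α+β = μ(1−μ)/Var − 1 = 0.072759/0.034270 − 1 = 1.1231.
Thus α = 0.921·1.1231 = 1.034 and β = 0.079·1.1231 = 0.089.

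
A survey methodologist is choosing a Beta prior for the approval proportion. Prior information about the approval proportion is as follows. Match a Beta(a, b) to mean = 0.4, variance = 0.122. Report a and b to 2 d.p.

Write ν = a+b; then a = μν and Var = μ(1−μ)/(ν+1).
ν = μ(1−μ)/Var − 1 = 0.24/0.122 − 1 = 0.9672.
a = 0.4·0.9672 = 0.39, b = 0.6·0.9672 = 0.58.

a = 0.39, b = 0.58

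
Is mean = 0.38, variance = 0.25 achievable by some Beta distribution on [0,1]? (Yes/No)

A Beta with mean μ has variance μ(1−μ)/(α+β+1) < μ(1−μ).
Here μ(1−μ) = 0.38×0.62 = 0.2356, and 0.25 ≥ 0.2356.

No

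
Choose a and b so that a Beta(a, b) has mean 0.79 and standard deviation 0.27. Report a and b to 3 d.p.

a = 1.008, b = 0.268

σ² = 0.27² = 0.0729.
With s = a+b, Var = μ(1−μ)/(s+1), so s+1 = (0.79×0.21)/0.0729 = 2.2757 and s = 1.2757.
a = μs = 1.008, b = (1−μ)s = 0.268.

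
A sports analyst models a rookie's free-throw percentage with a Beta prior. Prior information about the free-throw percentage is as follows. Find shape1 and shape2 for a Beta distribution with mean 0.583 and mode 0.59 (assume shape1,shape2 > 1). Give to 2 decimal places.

shape1 = 14.99, shape2 = 10.72

Let s = shape1+shape2. Mean gives shape1 = μs = 0.583s; mode gives (shape1−1)/(s−2) = 0.59.
Substituting: 0.583s − 1 = 0.59(s−2) = 0.59s − 1.18, so -0.007s = -0.18 and s = 25.7143.
Then shape1 = 0.583×25.7143 = 14.99 and shape2 = s−shape1 = 10.72.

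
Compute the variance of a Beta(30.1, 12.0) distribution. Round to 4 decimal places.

0.0047

Var = αβ/[(α+β)²(α+β+1)] = (30.1×12.0)/(42.1²×43.1) = 361.20/76390.871 = 0.0047.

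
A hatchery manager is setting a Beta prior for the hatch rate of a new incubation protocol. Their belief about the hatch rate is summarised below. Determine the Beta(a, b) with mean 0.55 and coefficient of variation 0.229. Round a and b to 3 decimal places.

a = 8.031, b = 6.571

Var = (CV·μ)² = (0.229×0.55)² = 0.015863.
a+b = μ(1−μ)/Var − 1 = 0.2475/0.015863 − 1 = 14.6019.
Thus a = 0.55·14.6019 = 8.031 and b = 0.45·14.6019 = 6.571.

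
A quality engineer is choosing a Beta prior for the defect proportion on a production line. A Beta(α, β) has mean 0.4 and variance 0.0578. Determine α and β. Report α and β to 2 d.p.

α = 1.26, β = 1.89

Write ν = α+β; then α = μν and Var = μ(1−μ)/(ν+1).
ν = μ(1−μ)/Var − 1 = 0.24/0.0578 − 1 = 3.1522.
α = 0.4·3.1522 = 1.26, β = 0.6·3.1522 = 1.89.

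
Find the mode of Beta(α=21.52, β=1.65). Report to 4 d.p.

0.9693

With α,β > 1, mode = (α−1)/(α+β−2) = 20.52/21.17 = 0.9693.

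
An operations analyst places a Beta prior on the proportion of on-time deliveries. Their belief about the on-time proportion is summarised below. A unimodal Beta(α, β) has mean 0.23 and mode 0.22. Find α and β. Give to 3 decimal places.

α = 12.880, β = 43.120

Let s = α+β. Mean gives α = μs = 0.23s; mode gives (α−1)/(s−2) = 0.22.
Substituting: 0.23s − 1 = 0.22(s−2) = 0.22s − 0.44, so 0.01s = 0.56 and s = 56.0000.
Then α = 0.23×56.0000 = 12.880 and β = s−α = 43.120.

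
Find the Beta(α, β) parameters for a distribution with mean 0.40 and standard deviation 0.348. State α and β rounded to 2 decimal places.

Variance = 0.348² = 0.121104. The moment-matching identity α+β = μ(1−μ)/Var − 1 gives
α+β = 0.2400/0.121104 − 1 = 0.9818, so α = μ·0.9818 = 0.39 and β = (1−μ)·0.9818 = 0.59.

α = 0.39, β = 0.59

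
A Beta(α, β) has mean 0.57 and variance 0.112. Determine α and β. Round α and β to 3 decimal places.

Let s = α+β. The Beta variance is μ(1−μ)/(s+1).
So s+1 = μ(1−μ)/σ² = (0.57×0.43)/0.112 = 0.2451/0.112 = 2.1884, giving s = 1.1884.
Then α = μs = 0.57×1.1884 = 0.677 and β = (1−μ)s = 0.43×1.1884 = 0.511.

α = 0.677, β = 0.511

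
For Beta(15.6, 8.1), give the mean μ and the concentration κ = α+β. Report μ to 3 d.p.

μ = 0.658, κ = 23.7

κ = α+β = 15.6+8.1 = 23.7; μ = α/κ = 15.6/23.7 = 0.658.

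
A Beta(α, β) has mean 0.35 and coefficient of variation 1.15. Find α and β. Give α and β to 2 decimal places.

Var = (CV·μ)² = (1.15×0.35)² = 0.162006.
α+β = μ(1−μ)/Var − 1 = 0.2275/0.162006 − 1 = 0.4043.
Thus α = 0.35·0.4043 = 0.14 and β = 0.65·0.4043 = 0.26.

α = 0.14, β = 0.26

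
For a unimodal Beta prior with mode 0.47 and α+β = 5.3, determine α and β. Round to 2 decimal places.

Since the density peak of Beta(α,β) is at (α−1)/(α+β−2),
α = 1 + 0.47(5.3−2) = 2.55 and β = 5.3 − 2.55 = 2.75.

α = 2.55, β = 2.75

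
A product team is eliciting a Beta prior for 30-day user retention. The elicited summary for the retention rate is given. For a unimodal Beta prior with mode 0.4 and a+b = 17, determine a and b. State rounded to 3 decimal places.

a = 7.000, b = 10.000

For a,b>1 the mode is (a−1)/(a+b−2), so a = mode·(κ−2)+1 = 0.4×15+1 = 7.000.
And b = (1−mode)·(κ−2)+1 = 0.6×15+1 = 10.000.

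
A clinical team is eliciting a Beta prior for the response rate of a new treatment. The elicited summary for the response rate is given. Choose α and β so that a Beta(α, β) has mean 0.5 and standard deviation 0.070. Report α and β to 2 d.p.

Variance = 0.070² = 0.004900. The moment-matching identity α+β = μ(1−μ)/Var − 1 gives
α+β = 0.25/0.004900 − 1 = 50.0204, so α = μ·50.0204 = 25.01 and β = (1−μ)·50.0204 = 25.01.

α = 25.01, β = 25.01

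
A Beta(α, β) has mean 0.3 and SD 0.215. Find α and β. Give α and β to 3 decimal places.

α = 1.063, β = 2.480

Variance = 0.215² = 0.046225. The moment-matching identity α+β = μ(1−μ)/Var − 1 gives
α+β = 0.21/0.046225 − 1 = 3.5430, so α = μ·3.5430 = 1.063 and β = (1−μ)·3.5430 = 2.480.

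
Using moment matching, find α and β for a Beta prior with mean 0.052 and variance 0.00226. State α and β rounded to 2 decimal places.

α = 1.08, β = 19.73

By moment matching, α+β = μ(1−μ)/σ² − 1 = (0.052·0.948)/0.00226 − 1 = 21.8124 − 1 = 20.8124.
Since α/(α+β) = μ, α = 0.052·20.8124 = 1.08 and β = 0.948·20.8124 = 19.73.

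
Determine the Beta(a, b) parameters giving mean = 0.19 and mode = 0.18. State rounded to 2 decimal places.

Let s = a+b. Mean gives a = μs = 0.19s; mode gives (a−1)/(s−2) = 0.18.
Substituting: 0.19s − 1 = 0.18(s−2) = 0.18s − 0.36, so 0.01s = 0.64 and s = 64.0000.
Then a = 0.19×64.0000 = 12.16 and b = s−a = 51.84.

a = 12.16, b = 51.84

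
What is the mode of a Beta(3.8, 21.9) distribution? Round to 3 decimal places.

0.118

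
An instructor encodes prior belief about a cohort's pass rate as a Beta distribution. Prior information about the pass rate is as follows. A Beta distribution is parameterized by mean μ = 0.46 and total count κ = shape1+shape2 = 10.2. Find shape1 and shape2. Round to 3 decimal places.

shape1 = 4.692, shape2 = 5.508

Split κ in proportion μ : (1−μ): shape1 = 0.46·10.2 = 4.692, shape2 = 10.2 − 4.692 = 5.508.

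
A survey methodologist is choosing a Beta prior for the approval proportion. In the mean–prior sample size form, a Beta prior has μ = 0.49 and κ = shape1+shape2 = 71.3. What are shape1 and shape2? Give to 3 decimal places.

shape1 = μκ = 0.49×71.3 = 34.937 and shape2 = (1−μ)κ = 0.51×71.3 = 36.363.

shape1 = 34.937, shape2 = 36.363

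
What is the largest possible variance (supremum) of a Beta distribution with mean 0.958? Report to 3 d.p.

For fixed mean μ the Beta variance is μ(1−μ)/(α+β+1), increasing as α+β decreases.
Its least upper bound (not attained) is μ(1−μ) = 0.958·0.042 = 0.040.

0.040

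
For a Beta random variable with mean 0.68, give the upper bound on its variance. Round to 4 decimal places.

For fixed mean μ the Beta variance is μ(1−μ)/(α+β+1), increasing as α+β decreases.
Its least upper bound (not attained) is μ(1−μ) = 0.68·0.32 = 0.2176.

0.2176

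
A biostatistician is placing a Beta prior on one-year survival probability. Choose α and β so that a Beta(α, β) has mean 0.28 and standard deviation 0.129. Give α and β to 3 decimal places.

α = 3.112, β = 8.003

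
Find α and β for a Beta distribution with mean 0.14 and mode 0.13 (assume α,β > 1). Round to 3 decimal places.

With s = α+β: μ = α/s and mode = (α−1)/(s−2). Eliminating α = μs,
μs − 1 = m(s−2) ⇒ s(μ−m) = 1−2m ⇒ s = 0.74/0.01 = 74.0000.
So α = μs = 10.360, β = (1−μ)s = 63.640.

α = 10.360, β = 63.640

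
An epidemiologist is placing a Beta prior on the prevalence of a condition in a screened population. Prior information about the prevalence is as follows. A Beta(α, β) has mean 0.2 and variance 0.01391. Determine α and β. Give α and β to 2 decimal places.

Let s = α+β. The Beta variance is μ(1−μ)/(s+1).
So s+1 = μ(1−μ)/σ² = (0.2×0.8)/0.01391 = 0.16/0.01391 = 11.5025, giving s = 10.5025.
Then α = μs = 0.2×10.5025 = 2.10 and β = (1−μ)s = 0.8×10.5025 = 8.40.

α = 2.10, β = 8.40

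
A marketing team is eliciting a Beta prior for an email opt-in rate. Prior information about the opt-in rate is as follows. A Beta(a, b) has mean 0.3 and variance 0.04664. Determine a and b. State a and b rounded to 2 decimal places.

a = 1.05, b = 2.45

Write ν = a+b; then a = μν and Var = μ(1−μ)/(ν+1).
ν = μ(1−μ)/Var − 1 = 0.21/0.04664 − 1 = 3.5026.
a = 0.3·3.5026 = 1.05, b = 0.7·3.5026 = 2.45.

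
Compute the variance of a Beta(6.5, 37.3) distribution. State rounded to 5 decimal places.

μ = 6.5/43.8 = 0.148402; Var = μ(1−μ)/(α+β+1) = 0.1263787/44.8 = 0.00282.

0.00282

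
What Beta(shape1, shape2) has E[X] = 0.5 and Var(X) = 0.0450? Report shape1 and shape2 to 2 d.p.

shape1 = 2.28, shape2 = 2.28

By moment matching, shape1+shape2 = μ(1−μ)/σ² − 1 = (0.5·0.5)/0.0450 − 1 = 5.5556 − 1 = 4.5556.
Since shape1/(shape1+shape2) = μ, shape1 = 0.5·4.5556 = 2.28 and shape2 = 0.5·4.5556 = 2.28.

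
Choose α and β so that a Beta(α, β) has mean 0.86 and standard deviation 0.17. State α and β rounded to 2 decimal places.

Variance = 0.17² = 0.0289. The moment-matching identity α+β = μ(1−μ)/Var − 1 gives
α+β = 0.1204/0.0289 − 1 = 3.1661, so α = μ·3.1661 = 2.72 and β = (1−μ)·3.1661 = 0.44.

α = 2.72, β = 0.44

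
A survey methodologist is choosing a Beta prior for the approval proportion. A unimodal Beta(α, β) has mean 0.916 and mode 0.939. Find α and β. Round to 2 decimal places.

α = 34.97, β = 3.21

With s = α+β: μ = α/s and mode = (α−1)/(s−2). Eliminating α = μs,
μs − 1 = m(s−2) ⇒ s(μ−m) = 1−2m ⇒ s = -0.878/-0.023 = 38.1739.
So α = μs = 34.97, β = (1−μ)s = 3.21.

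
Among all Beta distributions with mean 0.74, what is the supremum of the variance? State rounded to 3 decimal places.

For fixed mean μ the Beta variance is μ(1−μ)/(α+β+1), increasing as α+β decreases.
Its least upper bound (not attained) is μ(1−μ) = 0.74·0.26 = 0.192.

0.192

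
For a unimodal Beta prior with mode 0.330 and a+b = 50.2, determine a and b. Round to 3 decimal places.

a = 16.906, b = 33.294

For a,b>1 the mode is (a−1)/(a+b−2), so a = mode·(κ−2)+1 = 0.330×48.2+1 = 16.906.
And b = (1−mode)·(κ−2)+1 = 0.670×48.2+1 = 33.294.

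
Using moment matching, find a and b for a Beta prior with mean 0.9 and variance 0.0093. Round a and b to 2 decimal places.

a = 7.81, b = 0.87

Let s = a+b. The Beta variance is μ(1−μ)/(s+1).
So s+1 = μ(1−μ)/σ² = (0.9×0.1)/0.0093 = 0.09/0.0093 = 9.6774, giving s = 8.6774.
Then a = μs = 0.9×8.6774 = 7.81 and b = (1−μ)s = 0.1×8.6774 = 0.87.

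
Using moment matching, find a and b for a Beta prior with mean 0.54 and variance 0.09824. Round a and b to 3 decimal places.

a = 0.825, b = 0.703

Write ν = a+b; then a = μν and Var = μ(1−μ)/(ν+1).
ν = μ(1−μ)/Var − 1 = 0.2484/0.09824 − 1 = 1.5285.
a = 0.54·1.5285 = 0.825, b = 0.46·1.5285 = 0.703.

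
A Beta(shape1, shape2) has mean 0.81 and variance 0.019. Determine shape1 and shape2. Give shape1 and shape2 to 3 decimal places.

Let s = shape1+shape2. The Beta variance is μ(1−μ)/(s+1).
So s+1 = μ(1−μ)/σ² = (0.81×0.19)/0.019 = 0.1539/0.019 = 8.1000, giving s = 7.1000.
Then shape1 = μs = 0.81×7.1000 = 5.751 and shape2 = (1−μ)s = 0.19×7.1000 = 1.349.

shape1 = 5.751, shape2 = 1.349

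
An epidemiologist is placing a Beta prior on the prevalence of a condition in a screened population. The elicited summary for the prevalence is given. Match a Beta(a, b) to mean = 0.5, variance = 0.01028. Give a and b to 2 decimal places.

Write ν = a+b; then a = μν and Var = μ(1−μ)/(ν+1).
ν = μ(1−μ)/Var − 1 = 0.25/0.01028 − 1 = 23.3191.
a = 0.5·23.3191 = 11.66, b = 0.5·23.3191 = 11.66.

a = 11.66, b = 11.66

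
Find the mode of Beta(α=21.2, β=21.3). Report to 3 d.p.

0.499

The density x^(α−1)(1−x)^(β−1) is maximised at (α−1)/(α+β−2) = 20.2/40.5 = 0.499.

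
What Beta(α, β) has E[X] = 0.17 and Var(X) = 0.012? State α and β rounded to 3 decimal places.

α = 1.829, β = 8.929

Let s = α+β. The Beta variance is μ(1−μ)/(s+1).
So s+1 = μ(1−μ)/σ² = (0.17×0.83)/0.012 = 0.1411/0.012 = 11.7583, giving s = 10.7583.
Then α = μs = 0.17×10.7583 = 1.829 and β = (1−μ)s = 0.83×10.7583 = 8.929.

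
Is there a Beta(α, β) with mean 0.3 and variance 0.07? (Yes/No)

A Beta with mean μ has variance μ(1−μ)/(α+β+1) < μ(1−μ).
Here μ(1−μ) = 0.3×0.7 = 0.21, and 0.07 < 0.21.

Yes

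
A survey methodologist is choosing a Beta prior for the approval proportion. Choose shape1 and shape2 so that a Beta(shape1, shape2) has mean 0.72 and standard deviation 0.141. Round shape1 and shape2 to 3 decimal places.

shape1 = 6.581, shape2 = 2.559

First σ² = 0.019881. Setting shape1 = μn, shape2 = (1−μ)n with n = shape1+shape2,
μ(1−μ)/(n+1) = 0.019881 ⇒ n+1 = 0.2016/0.019881 = 10.1403 ⇒ n = 9.1403.
Hence shape1 = 0.72×9.1403 = 6.581, shape2 = 0.28×9.1403 = 2.559.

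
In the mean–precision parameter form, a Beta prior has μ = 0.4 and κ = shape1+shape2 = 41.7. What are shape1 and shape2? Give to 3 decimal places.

shape1 = 16.680, shape2 = 25.020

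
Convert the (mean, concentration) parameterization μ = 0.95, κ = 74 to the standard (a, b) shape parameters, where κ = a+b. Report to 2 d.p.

a = μκ = 0.95×74 = 70.30 and b = (1−μ)κ = 0.05×74 = 3.70.

a = 70.30, b = 3.70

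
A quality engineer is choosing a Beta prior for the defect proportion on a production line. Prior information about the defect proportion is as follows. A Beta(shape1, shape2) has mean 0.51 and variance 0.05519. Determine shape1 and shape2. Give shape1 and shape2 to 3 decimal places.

shape1 = 1.799, shape2 = 1.729

Let s = shape1+shape2. The Beta variance is μ(1−μ)/(s+1).
So s+1 = μ(1−μ)/σ² = (0.51×0.49)/0.05519 = 0.2499/0.05519 = 4.5280, giving s = 3.5280.
Then shape1 = μs = 0.51×3.5280 = 1.799 and shape2 = (1−μ)s = 0.49×3.5280 = 1.729.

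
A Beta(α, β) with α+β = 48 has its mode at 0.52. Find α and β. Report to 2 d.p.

α = 24.92, β = 23.08

For α,β>1 the mode is (α−1)/(α+β−2), so α = mode·(κ−2)+1 = 0.52×46+1 = 24.92.
And β = (1−mode)·(κ−2)+1 = 0.48×46+1 = 23.08.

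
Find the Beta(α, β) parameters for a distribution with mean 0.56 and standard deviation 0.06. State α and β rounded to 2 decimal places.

σ² = 0.06² = 0.0036.
With s = α+β, Var = μ(1−μ)/(s+1), so s+1 = (0.56×0.44)/0.0036 = 68.4444 and s = 67.4444.
α = μs = 37.77, β = (1−μ)s = 29.68.

α = 37.77, β = 29.68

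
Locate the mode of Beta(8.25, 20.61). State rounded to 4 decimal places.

With α,β > 1, mode = (α−1)/(α+β−2) = 7.25/26.86 = 0.2699.

0.2699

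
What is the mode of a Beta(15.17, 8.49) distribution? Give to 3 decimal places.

0.654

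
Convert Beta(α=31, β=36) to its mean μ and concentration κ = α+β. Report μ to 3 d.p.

μ = 0.463, κ = 67

κ = α+β = 31+36 = 67; μ = α/κ = 31/67 = 0.463.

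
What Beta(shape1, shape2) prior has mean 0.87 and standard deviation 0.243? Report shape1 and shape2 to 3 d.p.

First σ² = 0.059049. Setting shape1 = μn, shape2 = (1−μ)n with n = shape1+shape2,
μ(1−μ)/(n+1) = 0.059049 ⇒ n+1 = 0.1131/0.059049 = 1.9154 ⇒ n = 0.9154.
Hence shape1 = 0.87×0.9154 = 0.796, shape2 = 0.13×0.9154 = 0.119.

shape1 = 0.796, shape2 = 0.119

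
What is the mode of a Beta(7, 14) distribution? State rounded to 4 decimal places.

The density x^(α−1)(1−x)^(β−1) is maximised at (α−1)/(α+β−2) = 6/19 = 0.3158.

0.3158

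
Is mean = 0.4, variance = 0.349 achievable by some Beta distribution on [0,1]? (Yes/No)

For any Beta, Var(X) < E[X]·(1−E[X]).
Here μ(1−μ) = 0.4×0.6 = 0.24, and 0.349 ≥ 0.24.

No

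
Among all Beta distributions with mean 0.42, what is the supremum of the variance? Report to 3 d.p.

0.244

For fixed mean μ the Beta variance is μ(1−μ)/(α+β+1), increasing as α+β decreases.
Its least upper bound (not attained) is μ(1−μ) = 0.42·0.58 = 0.244.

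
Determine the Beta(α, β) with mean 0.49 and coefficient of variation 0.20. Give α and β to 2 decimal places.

Var = (CV·μ)² = (0.20×0.49)² = 0.009604.
α+β = μ(1−μ)/Var − 1 = 0.2499/0.009604 − 1 = 25.0204.
Thus α = 0.49·25.0204 = 12.26 and β = 0.51·25.0204 = 12.76.

α = 12.26, β = 12.76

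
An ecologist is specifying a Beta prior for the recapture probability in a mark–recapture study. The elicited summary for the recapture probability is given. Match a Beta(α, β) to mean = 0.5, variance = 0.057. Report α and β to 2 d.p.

α = 1.69, β = 1.69

Write ν = α+β; then α = μν and Var = μ(1−μ)/(ν+1).
ν = μ(1−μ)/Var − 1 = 0.25/0.057 − 1 = 3.3860.
α = 0.5·3.3860 = 1.69, β = 0.5·3.3860 = 1.69.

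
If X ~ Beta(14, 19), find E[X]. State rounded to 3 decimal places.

0.424

The Beta mean is α/(α+β) = 14/(14+19) = 0.424.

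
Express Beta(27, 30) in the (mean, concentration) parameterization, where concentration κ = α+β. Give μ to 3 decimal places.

μ = 0.474, κ = 57

κ = α+β = 27+30 = 57; μ = α/κ = 27/57 = 0.474.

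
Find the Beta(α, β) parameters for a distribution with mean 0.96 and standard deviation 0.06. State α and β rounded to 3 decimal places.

First σ² = 0.0036. Setting α = μn, β = (1−μ)n with n = α+β,
μ(1−μ)/(n+1) = 0.0036 ⇒ n+1 = 0.0384/0.0036 = 10.6667 ⇒ n = 9.6667.
Hence α = 0.96×9.6667 = 9.280, β = 0.04×9.6667 = 0.387.

α = 9.280, β = 0.387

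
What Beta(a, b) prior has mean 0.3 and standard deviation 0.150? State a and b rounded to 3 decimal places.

a = 2.500, b = 5.833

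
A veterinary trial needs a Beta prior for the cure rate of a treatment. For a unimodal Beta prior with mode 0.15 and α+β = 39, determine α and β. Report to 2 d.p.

α = 6.55, β = 32.45

Since the density peak of Beta(α,β) is at (α−1)/(α+β−2),
α = 1 + 0.15(39−2) = 6.55 and β = 39 − 6.55 = 32.45.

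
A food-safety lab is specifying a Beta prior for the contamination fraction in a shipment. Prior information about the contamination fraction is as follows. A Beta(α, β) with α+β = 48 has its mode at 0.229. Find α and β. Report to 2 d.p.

α = 11.53, β = 36.47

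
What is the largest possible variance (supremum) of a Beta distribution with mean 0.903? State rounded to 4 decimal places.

For fixed mean μ the Beta variance is μ(1−μ)/(α+β+1), increasing as α+β decreases.
Its least upper bound (not attained) is μ(1−μ) = 0.903·0.097 = 0.0876.

0.0876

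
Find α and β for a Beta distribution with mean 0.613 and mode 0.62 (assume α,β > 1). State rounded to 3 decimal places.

α = 21.017, β = 13.269

Let s = α+β. Mean gives α = μs = 0.613s; mode gives (α−1)/(s−2) = 0.62.
Substituting: 0.613s − 1 = 0.62(s−2) = 0.62s − 1.24, so -0.007s = -0.24 and s = 34.2857.
Then α = 0.613×34.2857 = 21.017 and β = s−α = 13.269.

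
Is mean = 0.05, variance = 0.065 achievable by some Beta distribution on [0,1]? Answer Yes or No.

For any Beta, Var(X) < E[X]·(1−E[X]).
Here μ(1−μ) = 0.05×0.95 = 0.0475, and 0.065 ≥ 0.0475.

No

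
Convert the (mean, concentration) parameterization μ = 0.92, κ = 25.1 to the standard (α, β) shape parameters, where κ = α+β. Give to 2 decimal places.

α = μκ = 0.92×25.1 = 23.09 and β = (1−μ)κ = 0.08×25.1 = 2.01.

α = 23.09, β = 2.01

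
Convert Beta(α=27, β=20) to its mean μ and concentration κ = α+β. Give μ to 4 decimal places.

μ = 0.5745, κ = 47

κ = α+β = 27+20 = 47; μ = α/κ = 27/47 = 0.5745.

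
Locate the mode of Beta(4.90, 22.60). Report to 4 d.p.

0.1529

With α,β > 1, mode = (α−1)/(α+β−2) = 3.90/25.50 = 0.1529.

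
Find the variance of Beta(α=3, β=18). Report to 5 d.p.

0.00557

μ = 3/21 = 0.142857; Var = μ(1−μ)/(α+β+1) = 0.1224490/22 = 0.00557.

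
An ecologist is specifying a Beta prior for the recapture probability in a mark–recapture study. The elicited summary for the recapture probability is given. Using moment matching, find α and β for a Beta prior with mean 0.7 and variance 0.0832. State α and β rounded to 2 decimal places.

By moment matching, α+β = μ(1−μ)/σ² − 1 = (0.7·0.3)/0.0832 − 1 = 2.5240 − 1 = 1.5240.
Since α/(α+β) = μ, α = 0.7·1.5240 = 1.07 and β = 0.3·1.5240 = 0.46.

α = 1.07, β = 0.46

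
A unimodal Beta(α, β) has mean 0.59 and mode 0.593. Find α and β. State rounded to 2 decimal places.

α = 36.58, β = 25.42

With s = α+β: μ = α/s and mode = (α−1)/(s−2). Eliminating α = μs,
μs − 1 = m(s−2) ⇒ s(μ−m) = 1−2m ⇒ s = -0.186/-0.003 = 62.0000.
So α = μs = 36.58, β = (1−μ)s = 25.42.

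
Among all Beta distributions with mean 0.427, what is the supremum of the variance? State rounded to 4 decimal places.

0.2447

For fixed mean μ the Beta variance is μ(1−μ)/(α+β+1), increasing as α+β decreases.
Its least upper bound (not attained) is μ(1−μ) = 0.427·0.573 = 0.2447.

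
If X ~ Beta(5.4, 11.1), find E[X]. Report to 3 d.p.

0.327

The Beta mean is α/(α+β) = 5.4/(5.4+11.1) = 0.327.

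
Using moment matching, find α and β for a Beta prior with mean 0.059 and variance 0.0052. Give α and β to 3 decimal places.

α = 0.571, β = 9.106

Let s = α+β. The Beta variance is μ(1−μ)/(s+1).
So s+1 = μ(1−μ)/σ² = (0.059×0.941)/0.0052 = 0.055519/0.0052 = 10.6767, giving s = 9.6767.
Then α = μs = 0.059×9.6767 = 0.571 and β = (1−μ)s = 0.941×9.6767 = 9.106.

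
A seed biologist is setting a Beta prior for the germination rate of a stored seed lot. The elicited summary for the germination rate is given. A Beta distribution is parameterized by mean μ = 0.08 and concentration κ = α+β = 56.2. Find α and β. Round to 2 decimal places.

α = 4.50, β = 51.70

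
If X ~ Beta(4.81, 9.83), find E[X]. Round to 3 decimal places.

0.329

The Beta mean is α/(α+β) = 4.81/(4.81+9.83) = 0.329.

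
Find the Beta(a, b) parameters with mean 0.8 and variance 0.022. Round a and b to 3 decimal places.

By moment matching, a+b = μ(1−μ)/σ² − 1 = (0.8·0.2)/0.022 − 1 = 7.2727 − 1 = 6.2727.
Since a/(a+b) = μ, a = 0.8·6.2727 = 5.018 and b = 0.2·6.2727 = 1.255.

a = 5.018, b = 1.255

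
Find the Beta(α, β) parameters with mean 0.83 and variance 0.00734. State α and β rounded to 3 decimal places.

By moment matching, α+β = μ(1−μ)/σ² − 1 = (0.83·0.17)/0.00734 − 1 = 19.2234 − 1 = 18.2234.
Since α/(α+β) = μ, α = 0.83·18.2234 = 15.125 and β = 0.17·18.2234 = 3.098.

α = 15.125, β = 3.098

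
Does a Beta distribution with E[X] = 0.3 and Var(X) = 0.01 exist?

Yes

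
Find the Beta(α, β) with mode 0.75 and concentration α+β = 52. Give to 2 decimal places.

α = 38.50, β = 13.50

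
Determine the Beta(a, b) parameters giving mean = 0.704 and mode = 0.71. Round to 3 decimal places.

a = 49.280, b = 20.720

With s = a+b: μ = a/s and mode = (a−1)/(s−2). Eliminating a = μs,
μs − 1 = m(s−2) ⇒ s(μ−m) = 1−2m ⇒ s = -0.42/-0.006 = 70.0000.
So a = μs = 49.280, b = (1−μ)s = 20.720.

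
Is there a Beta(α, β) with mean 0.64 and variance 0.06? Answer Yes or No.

The Beta variance bound is σ² < μ(1−μ).
Here μ(1−μ) = 0.64×0.36 = 0.2304, and 0.06 < 0.2304.

Yes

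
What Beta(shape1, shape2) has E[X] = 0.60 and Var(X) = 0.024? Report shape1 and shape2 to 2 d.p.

shape1 = 5.40, shape2 = 3.60

Write ν = shape1+shape2; then shape1 = μν and Var = μ(1−μ)/(ν+1).
ν = μ(1−μ)/Var − 1 = 0.2400/0.024 − 1 = 9.0000.
shape1 = 0.60·9.0000 = 5.40, shape2 = 0.40·9.0000 = 3.60.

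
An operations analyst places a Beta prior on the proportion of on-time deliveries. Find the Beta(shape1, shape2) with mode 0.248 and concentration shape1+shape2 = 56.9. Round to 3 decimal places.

Mode = (shape1−1)/(κ−2) with κ = shape1+shape2, so shape1−1 = 0.248·54.9 = 13.615.
shape1 = 14.615; shape2 = κ − shape1 = 42.285.

shape1 = 14.615, shape2 = 42.285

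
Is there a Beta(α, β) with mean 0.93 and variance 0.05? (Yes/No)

Yes

For any Beta, Var(X) < E[X]·(1−E[X]).
Here μ(1−μ) = 0.93×0.07 = 0.0651, and 0.05 < 0.0651.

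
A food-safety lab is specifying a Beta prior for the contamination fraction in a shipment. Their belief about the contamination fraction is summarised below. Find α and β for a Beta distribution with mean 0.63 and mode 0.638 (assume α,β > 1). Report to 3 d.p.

α = 21.735, β = 12.765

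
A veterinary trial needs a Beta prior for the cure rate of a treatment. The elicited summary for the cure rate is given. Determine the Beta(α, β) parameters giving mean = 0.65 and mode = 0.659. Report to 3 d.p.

Let s = α+β. Mean gives α = μs = 0.65s; mode gives (α−1)/(s−2) = 0.659.
Substituting: 0.65s − 1 = 0.659(s−2) = 0.659s − 1.318, so -0.009s = -0.318 and s = 35.3333.
Then α = 0.65×35.3333 = 22.967 and β = s−α = 12.367.

α = 22.967, β = 12.367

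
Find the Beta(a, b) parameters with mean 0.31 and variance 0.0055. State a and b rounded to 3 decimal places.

a = 11.746, b = 26.145

Let s = a+b. The Beta variance is μ(1−μ)/(s+1).
So s+1 = μ(1−μ)/σ² = (0.31×0.69)/0.0055 = 0.2139/0.0055 = 38.8909, giving s = 37.8909.
Then a = μs = 0.31×37.8909 = 11.746 and b = (1−μ)s = 0.69×37.8909 = 26.145.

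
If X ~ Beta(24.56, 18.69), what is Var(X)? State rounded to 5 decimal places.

0.00555

Var = αβ/[(α+β)²(α+β+1)] = (24.56×18.69)/(43.25²×44.25) = 459.0264/82772.390625 = 0.00555.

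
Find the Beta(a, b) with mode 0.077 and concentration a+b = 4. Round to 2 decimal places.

a = 1.15, b = 2.85

Since the density peak of Beta(a,b) is at (a−1)/(a+b−2),
a = 1 + 0.077(4−2) = 1.15 and b = 4 − 1.15 = 2.85.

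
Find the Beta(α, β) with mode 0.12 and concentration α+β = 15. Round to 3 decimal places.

Since the density peak of Beta(α,β) is at (α−1)/(α+β−2),
α = 1 + 0.12(15−2) = 2.560 and β = 15 − 2.560 = 12.440.

α = 2.560, β = 12.440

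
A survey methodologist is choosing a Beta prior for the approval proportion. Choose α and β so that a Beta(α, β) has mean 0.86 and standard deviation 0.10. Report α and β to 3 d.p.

α = 9.494, β = 1.546

σ² = 0.10² = 0.0100.
With s = α+β, Var = μ(1−μ)/(s+1), so s+1 = (0.86×0.14)/0.0100 = 12.0400 and s = 11.0400.
α = μs = 9.494, β = (1−μ)s = 1.546.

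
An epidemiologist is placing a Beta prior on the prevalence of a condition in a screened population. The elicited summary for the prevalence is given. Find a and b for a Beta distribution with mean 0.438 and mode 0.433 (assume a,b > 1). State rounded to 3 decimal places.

a = 11.738, b = 15.062

With s = a+b: μ = a/s and mode = (a−1)/(s−2). Eliminating a = μs,
μs − 1 = m(s−2) ⇒ s(μ−m) = 1−2m ⇒ s = 0.134/0.005 = 26.8000.
So a = μs = 11.738, b = (1−μ)s = 15.062.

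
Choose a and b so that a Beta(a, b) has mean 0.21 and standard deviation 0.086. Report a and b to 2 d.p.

First σ² = 0.007396. Setting a = μn, b = (1−μ)n with n = a+b,
μ(1−μ)/(n+1) = 0.007396 ⇒ n+1 = 0.1659/0.007396 = 22.4310 ⇒ n = 21.4310.
Hence a = 0.21×21.4310 = 4.50, b = 0.79×21.4310 = 16.93.

a = 4.50, b = 16.93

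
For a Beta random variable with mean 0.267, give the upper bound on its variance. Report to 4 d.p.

0.1957

For fixed mean μ the Beta variance is μ(1−μ)/(α+β+1), increasing as α+β decreases.
Its least upper bound (not attained) is μ(1−μ) = 0.267·0.733 = 0.1957.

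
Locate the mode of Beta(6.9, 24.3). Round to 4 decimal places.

0.2021

With α,β > 1, mode = (α−1)/(α+β−2) = 5.9/29.2 = 0.2021.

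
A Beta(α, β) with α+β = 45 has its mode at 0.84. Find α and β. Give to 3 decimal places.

α = 37.120, β = 7.880

For α,β>1 the mode is (α−1)/(α+β−2), so α = mode·(κ−2)+1 = 0.84×43+1 = 37.120.
And β = (1−mode)·(κ−2)+1 = 0.16×43+1 = 7.880.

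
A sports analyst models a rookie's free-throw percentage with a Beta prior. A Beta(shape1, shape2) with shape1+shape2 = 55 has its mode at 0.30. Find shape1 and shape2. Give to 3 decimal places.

Since the density peak of Beta(shape1,shape2) is at (shape1−1)/(shape1+shape2−2),
shape1 = 1 + 0.30(55−2) = 16.900 and shape2 = 55 − 16.900 = 38.100.

shape1 = 16.900, shape2 = 38.100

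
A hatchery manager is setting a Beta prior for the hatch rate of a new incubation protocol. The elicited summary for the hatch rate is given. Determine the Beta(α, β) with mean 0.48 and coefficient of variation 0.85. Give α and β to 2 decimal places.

Var = (CV·μ)² = (0.85×0.48)² = 0.166464.
α+β = μ(1−μ)/Var − 1 = 0.2496/0.166464 − 1 = 0.4994.
Thus α = 0.48·0.4994 = 0.24 and β = 0.52·0.4994 = 0.26.

α = 0.24, β = 0.26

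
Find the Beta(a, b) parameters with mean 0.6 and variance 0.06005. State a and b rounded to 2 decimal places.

By moment matching, a+b = μ(1−μ)/σ² − 1 = (0.6·0.4)/0.06005 − 1 = 3.9967 − 1 = 2.9967.
Since a/(a+b) = μ, a = 0.6·2.9967 = 1.80 and b = 0.4·2.9967 = 1.20.

a = 1.80, b = 1.20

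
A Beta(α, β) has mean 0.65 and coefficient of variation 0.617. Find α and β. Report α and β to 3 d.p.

σ = CV·μ = 0.617×0.65 = 0.40105, so σ² = 0.160841.
s+1 = μ(1−μ)/σ² = 0.2275/0.160841 = 1.4144, so s = α+β = 0.4144.
α = μs = 0.269, β = (1−μ)s = 0.145.

α = 0.269, β = 0.145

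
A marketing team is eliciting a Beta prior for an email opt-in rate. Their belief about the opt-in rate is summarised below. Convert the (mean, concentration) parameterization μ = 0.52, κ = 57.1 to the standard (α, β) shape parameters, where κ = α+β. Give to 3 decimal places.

Split κ in proportion μ : (1−μ): α = 0.52·57.1 = 29.692, β = 57.1 − 29.692 = 27.408.

α = 29.692, β = 27.408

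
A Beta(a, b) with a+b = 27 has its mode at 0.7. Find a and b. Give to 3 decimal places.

a = 18.500, b = 8.500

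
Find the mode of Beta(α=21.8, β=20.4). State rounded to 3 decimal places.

The density x^(α−1)(1−x)^(β−1) is maximised at (α−1)/(α+β−2) = 20.8/40.2 = 0.517.

0.517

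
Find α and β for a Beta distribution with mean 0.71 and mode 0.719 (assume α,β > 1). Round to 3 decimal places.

Let s = α+β. Mean gives α = μs = 0.71s; mode gives (α−1)/(s−2) = 0.719.
Substituting: 0.71s − 1 = 0.719(s−2) = 0.719s − 1.438, so -0.009s = -0.438 and s = 48.6667.
Then α = 0.71×48.6667 = 34.553 and β = s−α = 14.113.

α = 34.553, β = 14.113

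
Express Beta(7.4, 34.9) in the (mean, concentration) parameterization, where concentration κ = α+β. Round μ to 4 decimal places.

κ = α+β = 7.4+34.9 = 42.3; μ = α/κ = 7.4/42.3 = 0.1749.

μ = 0.1749, κ = 42.3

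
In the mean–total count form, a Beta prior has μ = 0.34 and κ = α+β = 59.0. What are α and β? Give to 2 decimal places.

α = 20.06, β = 38.94

Split κ in proportion μ : (1−μ): α = 0.34·59.0 = 20.06, β = 59.0 − 20.06 = 38.94.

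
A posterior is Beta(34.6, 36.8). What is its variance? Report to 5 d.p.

0.00345

α+β = 71.4 and αβ = 1273.28, so Var = αβ/[(α+β)²(α+β+1)] = 1273.28/369092.304 = 0.00345.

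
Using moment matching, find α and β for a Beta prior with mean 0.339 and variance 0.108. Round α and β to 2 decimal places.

α = 0.36, β = 0.71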